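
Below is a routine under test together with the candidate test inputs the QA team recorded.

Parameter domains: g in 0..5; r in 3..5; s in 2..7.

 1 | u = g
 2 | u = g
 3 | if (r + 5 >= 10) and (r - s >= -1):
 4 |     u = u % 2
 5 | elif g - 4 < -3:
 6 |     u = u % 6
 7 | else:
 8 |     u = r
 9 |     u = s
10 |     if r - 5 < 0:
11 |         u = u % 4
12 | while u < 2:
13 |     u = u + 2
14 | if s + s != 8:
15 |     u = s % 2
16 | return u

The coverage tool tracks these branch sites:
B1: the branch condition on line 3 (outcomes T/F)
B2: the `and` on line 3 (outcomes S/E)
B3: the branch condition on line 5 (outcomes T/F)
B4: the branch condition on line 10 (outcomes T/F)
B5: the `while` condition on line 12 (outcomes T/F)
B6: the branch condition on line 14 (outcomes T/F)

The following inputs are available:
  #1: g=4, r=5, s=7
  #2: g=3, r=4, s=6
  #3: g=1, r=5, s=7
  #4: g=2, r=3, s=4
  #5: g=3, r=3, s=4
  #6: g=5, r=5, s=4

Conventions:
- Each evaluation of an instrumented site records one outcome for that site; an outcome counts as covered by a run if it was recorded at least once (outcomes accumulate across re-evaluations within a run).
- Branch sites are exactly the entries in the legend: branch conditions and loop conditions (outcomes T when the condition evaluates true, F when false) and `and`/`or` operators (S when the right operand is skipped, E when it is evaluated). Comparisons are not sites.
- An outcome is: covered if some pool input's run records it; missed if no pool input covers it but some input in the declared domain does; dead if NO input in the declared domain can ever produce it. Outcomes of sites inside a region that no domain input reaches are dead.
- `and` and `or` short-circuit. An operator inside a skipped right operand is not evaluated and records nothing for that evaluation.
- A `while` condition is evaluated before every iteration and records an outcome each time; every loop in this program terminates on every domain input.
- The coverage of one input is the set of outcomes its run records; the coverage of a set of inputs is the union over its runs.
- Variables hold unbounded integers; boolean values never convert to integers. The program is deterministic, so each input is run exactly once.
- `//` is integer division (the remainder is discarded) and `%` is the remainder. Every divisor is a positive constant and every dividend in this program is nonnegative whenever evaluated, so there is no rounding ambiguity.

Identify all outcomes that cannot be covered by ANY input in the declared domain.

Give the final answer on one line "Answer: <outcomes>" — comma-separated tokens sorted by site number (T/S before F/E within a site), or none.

running all 108 domain inputs and tallying outcomes:
  reachable outcomes have witnesses, e.g. B1=T (e.g. g=0, r=5, s=2), B1=F (e.g. g=0, r=3, s=2), B2=S (e.g. g=0, r=3, s=2), B2=E (e.g. g=0, r=5, s=2)

Answer: none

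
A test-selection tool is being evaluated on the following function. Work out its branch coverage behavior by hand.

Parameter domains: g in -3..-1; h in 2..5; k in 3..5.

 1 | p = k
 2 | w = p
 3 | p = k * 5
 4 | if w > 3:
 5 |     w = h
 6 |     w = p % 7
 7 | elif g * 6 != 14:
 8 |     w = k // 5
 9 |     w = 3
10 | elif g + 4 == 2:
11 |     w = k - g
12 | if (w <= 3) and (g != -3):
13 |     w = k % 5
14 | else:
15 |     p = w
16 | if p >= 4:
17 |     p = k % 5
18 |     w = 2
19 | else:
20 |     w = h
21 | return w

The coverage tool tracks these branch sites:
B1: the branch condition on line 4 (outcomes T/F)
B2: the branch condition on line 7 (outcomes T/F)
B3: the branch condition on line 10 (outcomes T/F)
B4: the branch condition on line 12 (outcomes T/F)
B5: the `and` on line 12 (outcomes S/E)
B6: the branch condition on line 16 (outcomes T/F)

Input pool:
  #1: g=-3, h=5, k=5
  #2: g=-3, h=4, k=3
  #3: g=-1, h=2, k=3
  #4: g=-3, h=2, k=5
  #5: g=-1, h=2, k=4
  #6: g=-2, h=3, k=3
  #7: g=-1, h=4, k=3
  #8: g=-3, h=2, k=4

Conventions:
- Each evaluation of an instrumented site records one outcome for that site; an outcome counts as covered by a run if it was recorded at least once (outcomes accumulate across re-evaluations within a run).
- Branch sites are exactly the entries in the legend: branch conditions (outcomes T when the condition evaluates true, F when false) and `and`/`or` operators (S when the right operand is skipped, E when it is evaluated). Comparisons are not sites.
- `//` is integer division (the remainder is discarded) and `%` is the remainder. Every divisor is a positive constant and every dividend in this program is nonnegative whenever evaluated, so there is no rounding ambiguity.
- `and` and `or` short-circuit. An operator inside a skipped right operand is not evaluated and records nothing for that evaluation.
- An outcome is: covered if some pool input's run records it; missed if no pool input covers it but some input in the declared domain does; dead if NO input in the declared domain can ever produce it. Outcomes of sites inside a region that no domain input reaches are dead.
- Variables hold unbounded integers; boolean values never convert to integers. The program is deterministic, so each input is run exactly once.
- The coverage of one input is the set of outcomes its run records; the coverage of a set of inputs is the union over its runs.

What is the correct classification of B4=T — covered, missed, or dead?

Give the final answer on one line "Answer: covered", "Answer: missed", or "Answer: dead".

B4=T is recorded by pool input(s) 3, 6, 7 -> covered

Answer: covered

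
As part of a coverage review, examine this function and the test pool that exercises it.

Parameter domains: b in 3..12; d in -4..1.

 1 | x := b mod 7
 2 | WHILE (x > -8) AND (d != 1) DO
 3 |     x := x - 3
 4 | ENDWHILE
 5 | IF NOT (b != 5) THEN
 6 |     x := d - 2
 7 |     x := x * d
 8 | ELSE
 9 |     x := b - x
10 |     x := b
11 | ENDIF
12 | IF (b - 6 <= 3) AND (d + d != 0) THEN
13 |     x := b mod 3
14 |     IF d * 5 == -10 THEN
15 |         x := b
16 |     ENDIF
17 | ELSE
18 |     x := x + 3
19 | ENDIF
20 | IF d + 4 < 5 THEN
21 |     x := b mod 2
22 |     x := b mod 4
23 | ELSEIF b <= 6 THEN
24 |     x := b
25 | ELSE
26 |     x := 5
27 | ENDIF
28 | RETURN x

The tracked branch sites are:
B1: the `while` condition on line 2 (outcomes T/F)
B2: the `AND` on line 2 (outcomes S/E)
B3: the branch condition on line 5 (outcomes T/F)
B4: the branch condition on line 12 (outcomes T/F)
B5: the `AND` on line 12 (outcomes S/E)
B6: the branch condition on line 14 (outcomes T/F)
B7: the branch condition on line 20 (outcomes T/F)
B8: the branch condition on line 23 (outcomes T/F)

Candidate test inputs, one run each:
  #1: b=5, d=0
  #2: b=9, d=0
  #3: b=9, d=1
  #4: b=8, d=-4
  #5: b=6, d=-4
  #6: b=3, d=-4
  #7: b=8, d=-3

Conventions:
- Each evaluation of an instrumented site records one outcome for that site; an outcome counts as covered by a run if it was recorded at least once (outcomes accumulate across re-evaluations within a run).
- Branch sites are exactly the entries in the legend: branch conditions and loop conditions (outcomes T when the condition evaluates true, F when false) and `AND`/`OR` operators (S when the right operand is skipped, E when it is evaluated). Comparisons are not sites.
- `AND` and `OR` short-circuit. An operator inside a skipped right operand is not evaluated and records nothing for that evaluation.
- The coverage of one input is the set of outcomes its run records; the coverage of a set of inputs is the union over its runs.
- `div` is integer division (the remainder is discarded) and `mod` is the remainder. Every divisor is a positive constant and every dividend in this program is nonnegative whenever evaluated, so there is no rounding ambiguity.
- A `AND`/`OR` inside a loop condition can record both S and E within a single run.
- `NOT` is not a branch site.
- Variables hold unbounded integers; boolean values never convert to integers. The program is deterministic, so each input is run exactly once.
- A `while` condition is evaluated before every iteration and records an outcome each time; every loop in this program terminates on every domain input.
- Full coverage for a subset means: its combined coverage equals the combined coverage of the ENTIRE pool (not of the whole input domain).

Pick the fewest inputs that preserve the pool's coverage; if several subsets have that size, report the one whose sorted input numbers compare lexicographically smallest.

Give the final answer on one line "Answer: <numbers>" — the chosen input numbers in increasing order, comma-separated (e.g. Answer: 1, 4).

input #1, b=5, d=0: events B2->E, B1->T, B2->E, B1->T, B2->E, B1->T, B2->E, B1->T, B2->E, B1->T, B2->S, B1->F, B3->T, B5->E, ...; outcomes B1=T, B1=F, B2=S, B2=E, B3=T, B4=F, B5=E, B7=T
input #2, b=9, d=0: events B2->E, B1->T, B2->E, B1->T, B2->E, B1->T, B2->E, B1->T, B2->S, B1->F, B3->F, B5->E, B4->F, B7->T; outcomes B1=T, B1=F, B2=S, B2=E, B3=F, B4=F, B5=E, B7=T
input #3, b=9, d=1: events B2->E, B1->F, B3->F, B5->E, B4->T, B6->F, B7->F, B8->F; outcomes B1=F, B2=E, B3=F, B4=T, B5=E, B6=F, B7=F, B8=F
input #4, b=8, d=-4: events B2->E, B1->T, B2->E, B1->T, B2->E, B1->T, B2->S, B1->F, B3->F, B5->E, B4->T, B6->F, B7->T; outcomes B1=T, B1=F, B2=S, B2=E, B3=F, B4=T, B5=E, B6=F, B7=T
input #5, b=6, d=-4: events B2->E, B1->T, B2->E, B1->T, B2->E, B1->T, B2->E, B1->T, B2->E, B1->T, B2->S, B1->F, B3->F, B5->E, ...; outcomes B1=T, B1=F, B2=S, B2=E, B3=F, B4=T, B5=E, B6=F, B7=T
input #6, b=3, d=-4: events B2->E, B1->T, B2->E, B1->T, B2->E, B1->T, B2->E, B1->T, B2->S, B1->F, B3->F, B5->E, B4->T, B6->F, ...; outcomes B1=T, B1=F, B2=S, B2=E, B3=F, B4=T, B5=E, B6=F, B7=T
input #7, b=8, d=-3: events B2->E, B1->T, B2->E, B1->T, B2->E, B1->T, B2->S, B1->F, B3->F, B5->E, B4->T, B6->F, B7->T; outcomes B1=T, B1=F, B2=S, B2=E, B3=F, B4=T, B5=E, B6=F, B7=T
together the pool reaches 13 outcomes: B1=T, B1=F, B2=S, B2=E, B3=T, B3=F, B4=T, B4=F, B5=E, B6=F, B7=T, B7=F, B8=F
size 1 is not enough: best union over all size-1 subsets is 9/13
the canonical winner is {1, 3}: size 2, full 13-outcome coverage, earliest index list among size-2 covers

Answer: 1, 3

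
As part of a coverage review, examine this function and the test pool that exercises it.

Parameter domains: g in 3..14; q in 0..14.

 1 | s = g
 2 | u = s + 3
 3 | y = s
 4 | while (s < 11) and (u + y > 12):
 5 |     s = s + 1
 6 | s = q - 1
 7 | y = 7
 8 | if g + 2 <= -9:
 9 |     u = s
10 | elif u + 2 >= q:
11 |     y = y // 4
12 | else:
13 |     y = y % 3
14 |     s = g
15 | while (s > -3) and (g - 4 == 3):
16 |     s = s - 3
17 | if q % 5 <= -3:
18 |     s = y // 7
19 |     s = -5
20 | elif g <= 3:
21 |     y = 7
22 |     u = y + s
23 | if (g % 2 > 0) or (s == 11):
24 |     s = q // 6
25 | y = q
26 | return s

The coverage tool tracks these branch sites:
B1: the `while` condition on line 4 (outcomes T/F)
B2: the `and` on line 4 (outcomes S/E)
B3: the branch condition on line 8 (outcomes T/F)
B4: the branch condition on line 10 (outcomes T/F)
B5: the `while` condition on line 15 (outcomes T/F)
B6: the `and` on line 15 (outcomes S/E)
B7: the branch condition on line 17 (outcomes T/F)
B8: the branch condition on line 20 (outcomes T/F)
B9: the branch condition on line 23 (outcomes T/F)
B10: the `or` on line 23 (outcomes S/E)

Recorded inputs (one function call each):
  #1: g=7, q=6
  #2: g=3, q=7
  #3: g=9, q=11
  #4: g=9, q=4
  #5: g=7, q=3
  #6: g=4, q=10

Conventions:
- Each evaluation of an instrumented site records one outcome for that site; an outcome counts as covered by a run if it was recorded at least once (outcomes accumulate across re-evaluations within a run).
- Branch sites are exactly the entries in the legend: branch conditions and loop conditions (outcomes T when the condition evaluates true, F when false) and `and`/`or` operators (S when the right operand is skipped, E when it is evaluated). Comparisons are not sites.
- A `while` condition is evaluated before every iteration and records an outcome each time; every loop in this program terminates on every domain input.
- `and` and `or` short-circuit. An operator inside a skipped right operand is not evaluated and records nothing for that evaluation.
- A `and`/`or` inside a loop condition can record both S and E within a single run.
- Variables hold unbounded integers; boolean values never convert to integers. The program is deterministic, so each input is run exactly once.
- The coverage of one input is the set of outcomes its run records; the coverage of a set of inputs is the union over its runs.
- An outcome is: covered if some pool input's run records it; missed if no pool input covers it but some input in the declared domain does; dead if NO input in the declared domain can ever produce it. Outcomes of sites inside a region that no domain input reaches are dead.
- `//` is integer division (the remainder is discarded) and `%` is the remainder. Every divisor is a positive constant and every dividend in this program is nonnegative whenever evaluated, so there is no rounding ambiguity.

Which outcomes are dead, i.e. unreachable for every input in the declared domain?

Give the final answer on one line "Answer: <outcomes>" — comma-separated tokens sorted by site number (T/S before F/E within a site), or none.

sweeping the full domain (180 inputs) for each outcome:
  B3=T: no domain input ever produces it -> dead
  B7=T: no domain input ever produces it -> dead
  reachable outcomes have witnesses, e.g. B1=T (e.g. g=5, q=0), B1=F (e.g. g=3, q=0), B2=S (e.g. g=5, q=0), B2=E (e.g. g=3, q=0)

Answer: B3=T, B7=T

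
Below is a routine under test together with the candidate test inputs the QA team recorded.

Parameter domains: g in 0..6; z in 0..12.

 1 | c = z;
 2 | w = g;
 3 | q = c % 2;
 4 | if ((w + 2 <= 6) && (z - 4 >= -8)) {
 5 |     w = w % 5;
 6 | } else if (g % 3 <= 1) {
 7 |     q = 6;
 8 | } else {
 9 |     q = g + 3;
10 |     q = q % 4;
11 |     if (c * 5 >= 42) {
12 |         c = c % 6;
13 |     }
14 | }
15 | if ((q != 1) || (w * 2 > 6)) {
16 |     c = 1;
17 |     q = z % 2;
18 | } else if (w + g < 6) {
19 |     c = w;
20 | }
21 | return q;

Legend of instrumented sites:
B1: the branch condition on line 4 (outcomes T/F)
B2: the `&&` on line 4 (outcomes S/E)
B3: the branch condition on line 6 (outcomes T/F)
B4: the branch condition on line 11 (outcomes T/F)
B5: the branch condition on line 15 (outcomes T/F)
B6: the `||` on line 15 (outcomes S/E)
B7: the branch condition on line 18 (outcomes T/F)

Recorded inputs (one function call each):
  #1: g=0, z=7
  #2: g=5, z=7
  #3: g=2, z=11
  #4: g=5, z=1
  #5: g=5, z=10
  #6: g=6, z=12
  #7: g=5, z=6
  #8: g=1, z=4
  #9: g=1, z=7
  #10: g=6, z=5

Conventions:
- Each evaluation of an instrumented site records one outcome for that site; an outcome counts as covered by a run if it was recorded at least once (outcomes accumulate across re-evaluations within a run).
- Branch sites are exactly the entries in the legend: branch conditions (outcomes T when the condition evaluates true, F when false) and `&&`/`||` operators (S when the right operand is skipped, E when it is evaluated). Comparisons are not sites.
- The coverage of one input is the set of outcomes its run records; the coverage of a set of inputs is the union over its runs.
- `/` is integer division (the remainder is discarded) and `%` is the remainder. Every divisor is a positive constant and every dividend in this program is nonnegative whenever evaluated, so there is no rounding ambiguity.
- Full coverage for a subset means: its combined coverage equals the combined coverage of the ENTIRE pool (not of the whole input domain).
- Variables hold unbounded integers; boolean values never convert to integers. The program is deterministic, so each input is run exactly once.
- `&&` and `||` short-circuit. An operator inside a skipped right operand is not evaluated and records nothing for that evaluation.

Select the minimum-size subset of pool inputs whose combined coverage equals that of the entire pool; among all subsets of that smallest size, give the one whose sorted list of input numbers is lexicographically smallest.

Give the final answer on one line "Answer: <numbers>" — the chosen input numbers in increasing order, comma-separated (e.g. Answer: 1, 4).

test 1 (g=0, z=7) fires B2->E, B1->T, B6->E, B5->F, B7->T; hits B1=T, B2=E, B5=F, B6=E, B7=T
test 2 (g=5, z=7) fires B2->S, B1->F, B3->F, B4->F, B6->S, B5->T; hits B1=F, B2=S, B3=F, B4=F, B5=T, B6=S
test 3 (g=2, z=11) fires B2->E, B1->T, B6->E, B5->F, B7->T; hits B1=T, B2=E, B5=F, B6=E, B7=T
test 4 (g=5, z=1) fires B2->S, B1->F, B3->F, B4->F, B6->S, B5->T; hits B1=F, B2=S, B3=F, B4=F, B5=T, B6=S
test 5 (g=5, z=10) fires B2->S, B1->F, B3->F, B4->T, B6->S, B5->T; hits B1=F, B2=S, B3=F, B4=T, B5=T, B6=S
test 6 (g=6, z=12) fires B2->S, B1->F, B3->T, B6->S, B5->T; hits B1=F, B2=S, B3=T, B5=T, B6=S
test 7 (g=5, z=6) fires B2->S, B1->F, B3->F, B4->F, B6->S, B5->T; hits B1=F, B2=S, B3=F, B4=F, B5=T, B6=S
test 8 (g=1, z=4) fires B2->E, B1->T, B6->S, B5->T; hits B1=T, B2=E, B5=T, B6=S
test 9 (g=1, z=7) fires B2->E, B1->T, B6->E, B5->F, B7->T; hits B1=T, B2=E, B5=F, B6=E, B7=T
test 10 (g=6, z=5) fires B2->S, B1->F, B3->T, B6->S, B5->T; hits B1=F, B2=S, B3=T, B5=T, B6=S
union over all inputs: B1=T, B1=F, B2=S, B2=E, B3=T, B3=F, B4=T, B4=F, B5=T, B5=F, B6=S, B6=E, B7=T (13 outcomes)
size 1 is not enough: best union over all size-1 subsets is 6/13
size 2 is not enough: best union over all size-2 subsets is 11/13
size 3 is not enough: best union over all size-3 subsets is 12/13
the canonical winner is {1, 2, 5, 6}: size 4, full 13-outcome coverage, earliest index list among size-4 covers

Answer: 1, 2, 5, 6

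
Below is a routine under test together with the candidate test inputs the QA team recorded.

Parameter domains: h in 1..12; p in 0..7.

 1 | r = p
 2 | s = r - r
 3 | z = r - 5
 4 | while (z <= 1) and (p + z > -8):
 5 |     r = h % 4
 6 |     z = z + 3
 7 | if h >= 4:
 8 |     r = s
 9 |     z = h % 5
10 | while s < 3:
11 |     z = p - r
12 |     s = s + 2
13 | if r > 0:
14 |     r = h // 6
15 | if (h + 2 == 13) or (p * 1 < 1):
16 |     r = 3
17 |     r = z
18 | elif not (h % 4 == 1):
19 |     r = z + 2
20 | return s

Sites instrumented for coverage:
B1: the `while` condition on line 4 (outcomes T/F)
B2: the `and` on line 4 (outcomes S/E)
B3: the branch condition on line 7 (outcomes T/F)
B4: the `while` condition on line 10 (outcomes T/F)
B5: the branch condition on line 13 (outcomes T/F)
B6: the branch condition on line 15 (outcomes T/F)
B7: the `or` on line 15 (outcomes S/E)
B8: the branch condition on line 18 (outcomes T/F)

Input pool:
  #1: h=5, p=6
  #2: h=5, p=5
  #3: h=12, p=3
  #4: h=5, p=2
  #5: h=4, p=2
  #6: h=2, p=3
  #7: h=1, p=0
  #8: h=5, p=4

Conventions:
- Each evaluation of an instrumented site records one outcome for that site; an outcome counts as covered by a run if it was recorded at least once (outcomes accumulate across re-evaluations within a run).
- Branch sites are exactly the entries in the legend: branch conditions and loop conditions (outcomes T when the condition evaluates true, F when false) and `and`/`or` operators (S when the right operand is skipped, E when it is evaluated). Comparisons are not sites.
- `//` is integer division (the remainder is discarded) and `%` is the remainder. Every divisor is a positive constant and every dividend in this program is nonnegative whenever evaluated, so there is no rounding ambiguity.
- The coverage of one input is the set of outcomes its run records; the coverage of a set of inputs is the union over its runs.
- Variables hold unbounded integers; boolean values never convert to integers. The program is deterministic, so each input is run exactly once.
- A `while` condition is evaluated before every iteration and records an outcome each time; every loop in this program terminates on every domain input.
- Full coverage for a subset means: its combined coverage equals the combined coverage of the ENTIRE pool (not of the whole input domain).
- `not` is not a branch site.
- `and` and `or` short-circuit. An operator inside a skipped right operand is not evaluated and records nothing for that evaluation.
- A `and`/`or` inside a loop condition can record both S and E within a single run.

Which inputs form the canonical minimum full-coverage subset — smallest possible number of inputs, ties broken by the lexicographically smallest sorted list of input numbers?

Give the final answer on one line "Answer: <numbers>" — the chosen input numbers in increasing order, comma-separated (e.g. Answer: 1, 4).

run #1 (h=5, p=6) records B1=T, B1=F, B2=S, B2=E, B3=T, B4=T, B4=F, B5=F, B6=F, B7=E, B8=F
run #2 (h=5, p=5) records B1=T, B1=F, B2=S, B2=E, B3=T, B4=T, B4=F, B5=F, B6=F, B7=E, B8=F
run #3 (h=12, p=3) records B1=T, B1=F, B2=S, B2=E, B3=T, B4=T, B4=F, B5=F, B6=F, B7=E, B8=T
run #4 (h=5, p=2) records B1=T, B1=F, B2=S, B2=E, B3=T, B4=T, B4=F, B5=F, B6=F, B7=E, B8=F
run #5 (h=4, p=2) records B1=T, B1=F, B2=S, B2=E, B3=T, B4=T, B4=F, B5=F, B6=F, B7=E, B8=T
run #6 (h=2, p=3) records B1=T, B1=F, B2=S, B2=E, B3=F, B4=T, B4=F, B5=T, B6=F, B7=E, B8=T
run #7 (h=1, p=0) records B1=T, B1=F, B2=S, B2=E, B3=F, B4=T, B4=F, B5=T, B6=T, B7=E
run #8 (h=5, p=4) records B1=T, B1=F, B2=S, B2=E, B3=T, B4=T, B4=F, B5=F, B6=F, B7=E, B8=F
together the pool reaches 15 outcomes: B1=T, B1=F, B2=S, B2=E, B3=T, B3=F, B4=T, B4=F, B5=T, B5=F, B6=T, B6=F, B7=E, B8=T, B8=F
size 1 is not enough: best union over all size-1 subsets is 11/15
size 2 is not enough: best union over all size-2 subsets is 14/15
at size 3, {1, 3, 7} reaches all 15 outcomes; every lexicographically earlier size-3 subset fails

Answer: 1, 3, 7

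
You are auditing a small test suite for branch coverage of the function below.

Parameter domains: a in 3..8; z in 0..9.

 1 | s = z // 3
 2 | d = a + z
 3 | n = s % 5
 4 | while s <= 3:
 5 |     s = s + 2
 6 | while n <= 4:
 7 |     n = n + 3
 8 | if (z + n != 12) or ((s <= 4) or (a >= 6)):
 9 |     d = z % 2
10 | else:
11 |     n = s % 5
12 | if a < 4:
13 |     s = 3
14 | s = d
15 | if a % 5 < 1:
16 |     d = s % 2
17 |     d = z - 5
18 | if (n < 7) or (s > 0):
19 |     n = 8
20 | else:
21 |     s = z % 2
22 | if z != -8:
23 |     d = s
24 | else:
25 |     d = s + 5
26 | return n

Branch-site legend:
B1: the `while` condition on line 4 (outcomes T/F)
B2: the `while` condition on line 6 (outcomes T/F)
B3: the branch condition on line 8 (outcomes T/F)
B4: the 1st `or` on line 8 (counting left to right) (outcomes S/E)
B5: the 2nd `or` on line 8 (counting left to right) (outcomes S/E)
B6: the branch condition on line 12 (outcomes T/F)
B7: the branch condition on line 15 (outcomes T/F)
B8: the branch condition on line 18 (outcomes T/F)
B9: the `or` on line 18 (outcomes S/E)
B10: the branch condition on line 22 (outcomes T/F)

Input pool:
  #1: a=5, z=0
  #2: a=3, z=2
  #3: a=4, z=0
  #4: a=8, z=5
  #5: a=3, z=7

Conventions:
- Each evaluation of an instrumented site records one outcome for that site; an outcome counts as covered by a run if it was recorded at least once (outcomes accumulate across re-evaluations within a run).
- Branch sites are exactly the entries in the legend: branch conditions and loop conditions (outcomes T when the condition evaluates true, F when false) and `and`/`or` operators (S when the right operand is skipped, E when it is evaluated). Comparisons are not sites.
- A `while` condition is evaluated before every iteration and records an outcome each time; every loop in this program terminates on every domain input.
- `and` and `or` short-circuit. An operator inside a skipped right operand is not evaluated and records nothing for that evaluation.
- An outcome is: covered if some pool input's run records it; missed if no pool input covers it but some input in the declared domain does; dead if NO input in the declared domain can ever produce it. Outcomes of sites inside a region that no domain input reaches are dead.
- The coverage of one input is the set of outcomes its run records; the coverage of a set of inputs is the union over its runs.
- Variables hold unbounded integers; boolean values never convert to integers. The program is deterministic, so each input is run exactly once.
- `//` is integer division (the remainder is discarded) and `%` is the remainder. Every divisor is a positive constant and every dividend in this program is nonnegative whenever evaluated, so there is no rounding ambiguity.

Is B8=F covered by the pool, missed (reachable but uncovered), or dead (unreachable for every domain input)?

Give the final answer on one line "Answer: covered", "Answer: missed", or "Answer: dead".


no pool input records B8=F
but domain input (a=3, z=4) does record it -> reachable, so missed
Answer: missed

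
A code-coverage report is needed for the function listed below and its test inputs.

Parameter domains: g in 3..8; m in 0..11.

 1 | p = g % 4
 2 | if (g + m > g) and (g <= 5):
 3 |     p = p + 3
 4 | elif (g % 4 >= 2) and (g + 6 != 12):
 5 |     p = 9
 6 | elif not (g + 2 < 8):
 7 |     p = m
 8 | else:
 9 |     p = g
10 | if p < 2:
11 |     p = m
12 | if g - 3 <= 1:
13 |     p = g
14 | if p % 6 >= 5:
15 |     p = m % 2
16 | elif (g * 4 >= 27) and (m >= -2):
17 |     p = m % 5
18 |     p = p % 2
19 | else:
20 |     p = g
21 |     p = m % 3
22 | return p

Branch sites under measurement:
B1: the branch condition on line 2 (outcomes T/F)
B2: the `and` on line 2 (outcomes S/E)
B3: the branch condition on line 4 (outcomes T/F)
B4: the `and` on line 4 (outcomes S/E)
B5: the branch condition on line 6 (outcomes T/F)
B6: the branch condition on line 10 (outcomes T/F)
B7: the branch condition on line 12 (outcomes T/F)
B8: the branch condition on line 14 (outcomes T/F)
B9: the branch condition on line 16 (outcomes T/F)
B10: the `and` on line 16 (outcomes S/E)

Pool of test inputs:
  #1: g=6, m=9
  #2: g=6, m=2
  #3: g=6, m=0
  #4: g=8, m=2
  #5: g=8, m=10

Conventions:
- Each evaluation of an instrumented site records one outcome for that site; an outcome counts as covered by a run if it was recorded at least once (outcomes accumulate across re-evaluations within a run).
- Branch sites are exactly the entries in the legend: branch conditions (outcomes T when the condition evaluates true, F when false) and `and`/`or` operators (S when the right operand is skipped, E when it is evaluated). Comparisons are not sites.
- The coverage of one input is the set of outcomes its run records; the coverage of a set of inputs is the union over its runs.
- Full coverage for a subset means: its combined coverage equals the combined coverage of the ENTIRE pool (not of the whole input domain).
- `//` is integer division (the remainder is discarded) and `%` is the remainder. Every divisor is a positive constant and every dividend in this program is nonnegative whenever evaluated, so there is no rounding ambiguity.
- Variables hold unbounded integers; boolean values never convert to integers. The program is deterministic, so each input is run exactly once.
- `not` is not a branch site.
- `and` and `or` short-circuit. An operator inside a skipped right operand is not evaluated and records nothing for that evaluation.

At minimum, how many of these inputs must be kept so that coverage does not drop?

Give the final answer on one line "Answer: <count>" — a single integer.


test 1 (g=6, m=9) fires B2->E, B1->F, B4->E, B3->F, B5->T, B6->F, B7->F, B8->F, B10->S, B9->F; hits B1=F, B2=E, B3=F, B4=E, B5=T, B6=F, B7=F, B8=F, B9=F, B10=S
test 2 (g=6, m=2) fires B2->E, B1->F, B4->E, B3->F, B5->T, B6->F, B7->F, B8->F, B10->S, B9->F; hits B1=F, B2=E, B3=F, B4=E, B5=T, B6=F, B7=F, B8=F, B9=F, B10=S
test 3 (g=6, m=0) fires B2->S, B1->F, B4->E, B3->F, B5->T, B6->T, B7->F, B8->F, B10->S, B9->F; hits B1=F, B2=S, B3=F, B4=E, B5=T, B6=T, B7=F, B8=F, B9=F, B10=S
test 4 (g=8, m=2) fires B2->E, B1->F, B4->S, B3->F, B5->T, B6->F, B7->F, B8->F, B10->E, B9->T; hits B1=F, B2=E, B3=F, B4=S, B5=T, B6=F, B7=F, B8=F, B9=T, B10=E
test 5 (g=8, m=10) fires B2->E, B1->F, B4->S, B3->F, B5->T, B6->F, B7->F, B8->F, B10->E, B9->T; hits B1=F, B2=E, B3=F, B4=S, B5=T, B6=F, B7=F, B8=F, B9=T, B10=E
the full pool covers 15 outcomes: B1=F, B2=S, B2=E, B3=F, B4=S, B4=E, B5=T, B6=T, B6=F, B7=F, B8=F, B9=T, B9=F, B10=S, B10=E
every size-1 subset falls short of the 15 outcomes (best: 10/15)
at size 2, {3, 4} reaches all 15 outcomes; every lexicographically earlier size-2 subset fails
Answer: 2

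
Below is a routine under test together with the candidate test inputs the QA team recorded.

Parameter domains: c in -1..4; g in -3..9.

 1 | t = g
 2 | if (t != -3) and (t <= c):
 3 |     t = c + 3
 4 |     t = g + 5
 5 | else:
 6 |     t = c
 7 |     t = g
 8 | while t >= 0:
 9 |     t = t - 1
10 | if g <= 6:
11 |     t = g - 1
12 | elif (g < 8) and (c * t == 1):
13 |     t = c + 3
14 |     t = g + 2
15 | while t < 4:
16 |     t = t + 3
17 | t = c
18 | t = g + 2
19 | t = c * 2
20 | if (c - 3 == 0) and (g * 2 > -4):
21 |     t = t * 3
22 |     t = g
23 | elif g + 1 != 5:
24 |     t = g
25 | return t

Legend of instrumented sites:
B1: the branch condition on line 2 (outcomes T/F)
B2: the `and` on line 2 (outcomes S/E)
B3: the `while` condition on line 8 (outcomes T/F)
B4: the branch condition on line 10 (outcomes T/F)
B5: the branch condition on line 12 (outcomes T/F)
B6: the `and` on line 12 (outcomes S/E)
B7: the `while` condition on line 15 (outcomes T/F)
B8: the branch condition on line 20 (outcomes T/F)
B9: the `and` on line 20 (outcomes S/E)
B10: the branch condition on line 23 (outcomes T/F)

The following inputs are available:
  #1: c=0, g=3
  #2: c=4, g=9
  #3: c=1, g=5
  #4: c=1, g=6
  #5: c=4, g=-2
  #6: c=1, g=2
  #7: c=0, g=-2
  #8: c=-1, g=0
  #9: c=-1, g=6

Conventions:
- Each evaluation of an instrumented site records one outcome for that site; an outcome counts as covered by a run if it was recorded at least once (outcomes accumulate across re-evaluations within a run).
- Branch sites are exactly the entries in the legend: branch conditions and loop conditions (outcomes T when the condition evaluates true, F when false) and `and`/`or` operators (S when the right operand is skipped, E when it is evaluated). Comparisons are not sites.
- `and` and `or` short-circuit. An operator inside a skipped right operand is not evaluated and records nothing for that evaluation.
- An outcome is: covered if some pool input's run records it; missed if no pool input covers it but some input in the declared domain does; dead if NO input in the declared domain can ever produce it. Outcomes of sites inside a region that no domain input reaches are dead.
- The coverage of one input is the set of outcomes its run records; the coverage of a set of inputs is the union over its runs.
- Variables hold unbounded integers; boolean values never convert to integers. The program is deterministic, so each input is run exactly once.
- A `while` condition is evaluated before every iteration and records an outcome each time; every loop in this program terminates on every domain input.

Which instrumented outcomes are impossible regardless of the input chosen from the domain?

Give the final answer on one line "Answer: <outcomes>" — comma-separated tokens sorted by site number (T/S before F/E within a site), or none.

exhaustive pass over the 78-input domain:
  reachable outcomes have witnesses, e.g. B1=T (e.g. c=-1, g=-2), B1=F (e.g. c=-1, g=-3), B2=S (e.g. c=-1, g=-3), B2=E (e.g. c=-1, g=-2)

Answer: none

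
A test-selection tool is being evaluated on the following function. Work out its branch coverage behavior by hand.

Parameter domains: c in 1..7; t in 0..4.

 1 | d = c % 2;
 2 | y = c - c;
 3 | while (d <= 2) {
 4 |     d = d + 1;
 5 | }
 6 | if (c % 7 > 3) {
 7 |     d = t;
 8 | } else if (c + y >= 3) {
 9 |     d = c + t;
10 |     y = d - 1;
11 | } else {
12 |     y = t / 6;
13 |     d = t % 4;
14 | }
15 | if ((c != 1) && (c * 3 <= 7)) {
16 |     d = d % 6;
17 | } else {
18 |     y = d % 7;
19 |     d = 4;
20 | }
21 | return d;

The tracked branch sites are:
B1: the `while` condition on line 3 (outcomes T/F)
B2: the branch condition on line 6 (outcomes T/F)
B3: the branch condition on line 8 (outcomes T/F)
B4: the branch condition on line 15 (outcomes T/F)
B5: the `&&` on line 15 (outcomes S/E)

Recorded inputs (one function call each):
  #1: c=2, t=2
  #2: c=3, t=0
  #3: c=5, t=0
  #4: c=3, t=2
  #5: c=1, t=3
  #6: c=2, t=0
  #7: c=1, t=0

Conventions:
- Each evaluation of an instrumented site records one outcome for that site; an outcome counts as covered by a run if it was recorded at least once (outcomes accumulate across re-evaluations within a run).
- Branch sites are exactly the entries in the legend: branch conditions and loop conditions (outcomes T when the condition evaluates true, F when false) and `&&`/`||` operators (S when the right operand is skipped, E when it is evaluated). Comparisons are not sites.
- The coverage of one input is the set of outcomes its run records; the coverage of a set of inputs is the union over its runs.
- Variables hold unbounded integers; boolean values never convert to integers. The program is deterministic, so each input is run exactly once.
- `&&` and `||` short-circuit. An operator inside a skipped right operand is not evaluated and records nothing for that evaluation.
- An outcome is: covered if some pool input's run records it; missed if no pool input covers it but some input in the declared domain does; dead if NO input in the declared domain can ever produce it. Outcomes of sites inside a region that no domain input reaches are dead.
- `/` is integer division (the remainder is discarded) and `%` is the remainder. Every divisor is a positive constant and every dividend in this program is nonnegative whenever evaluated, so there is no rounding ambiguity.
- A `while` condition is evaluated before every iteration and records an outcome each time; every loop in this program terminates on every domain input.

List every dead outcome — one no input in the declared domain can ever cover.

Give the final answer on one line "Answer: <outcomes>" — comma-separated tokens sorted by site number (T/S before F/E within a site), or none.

exhaustive pass over the 35-input domain:
  reachable outcomes have witnesses, e.g. B1=T (e.g. c=1, t=0), B1=F (e.g. c=1, t=0), B2=T (e.g. c=4, t=0), B2=F (e.g. c=1, t=0)

Answer: none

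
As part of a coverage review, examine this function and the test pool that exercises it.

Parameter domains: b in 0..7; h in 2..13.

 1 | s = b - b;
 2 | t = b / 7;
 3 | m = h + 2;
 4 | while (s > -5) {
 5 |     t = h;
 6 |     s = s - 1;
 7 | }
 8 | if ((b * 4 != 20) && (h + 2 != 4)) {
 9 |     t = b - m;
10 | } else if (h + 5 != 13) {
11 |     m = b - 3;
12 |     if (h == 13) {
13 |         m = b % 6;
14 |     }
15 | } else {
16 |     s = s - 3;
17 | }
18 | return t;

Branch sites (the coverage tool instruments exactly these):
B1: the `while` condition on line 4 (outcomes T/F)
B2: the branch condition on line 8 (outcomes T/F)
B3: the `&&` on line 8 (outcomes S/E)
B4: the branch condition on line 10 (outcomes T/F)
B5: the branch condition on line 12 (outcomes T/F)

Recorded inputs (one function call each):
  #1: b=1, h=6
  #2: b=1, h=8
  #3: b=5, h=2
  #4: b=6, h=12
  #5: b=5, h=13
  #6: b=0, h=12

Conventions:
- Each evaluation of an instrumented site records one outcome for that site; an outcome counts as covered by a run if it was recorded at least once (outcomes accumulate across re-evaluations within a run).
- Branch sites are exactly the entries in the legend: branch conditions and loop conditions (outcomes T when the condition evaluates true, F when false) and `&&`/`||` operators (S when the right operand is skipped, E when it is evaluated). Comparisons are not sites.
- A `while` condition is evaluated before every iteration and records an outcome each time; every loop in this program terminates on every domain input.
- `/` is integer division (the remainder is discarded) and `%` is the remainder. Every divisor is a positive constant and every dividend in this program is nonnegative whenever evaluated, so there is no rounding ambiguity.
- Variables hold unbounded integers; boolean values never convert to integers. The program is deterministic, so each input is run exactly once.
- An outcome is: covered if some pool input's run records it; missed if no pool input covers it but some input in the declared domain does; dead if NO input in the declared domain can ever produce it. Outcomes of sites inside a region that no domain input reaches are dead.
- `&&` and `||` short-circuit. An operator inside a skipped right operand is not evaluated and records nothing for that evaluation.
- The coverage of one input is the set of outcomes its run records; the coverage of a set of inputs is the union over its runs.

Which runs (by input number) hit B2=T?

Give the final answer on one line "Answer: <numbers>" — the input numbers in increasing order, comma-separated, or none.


input #1 (b=1, h=6): hits B2=T
input #2 (b=1, h=8): hits B2=T
input #3 (b=5, h=2): never hits B2=T
input #4 (b=6, h=12): hits B2=T
input #5 (b=5, h=13): never hits B2=T
input #6 (b=0, h=12): hits B2=T
Answer: 1, 2, 4, 6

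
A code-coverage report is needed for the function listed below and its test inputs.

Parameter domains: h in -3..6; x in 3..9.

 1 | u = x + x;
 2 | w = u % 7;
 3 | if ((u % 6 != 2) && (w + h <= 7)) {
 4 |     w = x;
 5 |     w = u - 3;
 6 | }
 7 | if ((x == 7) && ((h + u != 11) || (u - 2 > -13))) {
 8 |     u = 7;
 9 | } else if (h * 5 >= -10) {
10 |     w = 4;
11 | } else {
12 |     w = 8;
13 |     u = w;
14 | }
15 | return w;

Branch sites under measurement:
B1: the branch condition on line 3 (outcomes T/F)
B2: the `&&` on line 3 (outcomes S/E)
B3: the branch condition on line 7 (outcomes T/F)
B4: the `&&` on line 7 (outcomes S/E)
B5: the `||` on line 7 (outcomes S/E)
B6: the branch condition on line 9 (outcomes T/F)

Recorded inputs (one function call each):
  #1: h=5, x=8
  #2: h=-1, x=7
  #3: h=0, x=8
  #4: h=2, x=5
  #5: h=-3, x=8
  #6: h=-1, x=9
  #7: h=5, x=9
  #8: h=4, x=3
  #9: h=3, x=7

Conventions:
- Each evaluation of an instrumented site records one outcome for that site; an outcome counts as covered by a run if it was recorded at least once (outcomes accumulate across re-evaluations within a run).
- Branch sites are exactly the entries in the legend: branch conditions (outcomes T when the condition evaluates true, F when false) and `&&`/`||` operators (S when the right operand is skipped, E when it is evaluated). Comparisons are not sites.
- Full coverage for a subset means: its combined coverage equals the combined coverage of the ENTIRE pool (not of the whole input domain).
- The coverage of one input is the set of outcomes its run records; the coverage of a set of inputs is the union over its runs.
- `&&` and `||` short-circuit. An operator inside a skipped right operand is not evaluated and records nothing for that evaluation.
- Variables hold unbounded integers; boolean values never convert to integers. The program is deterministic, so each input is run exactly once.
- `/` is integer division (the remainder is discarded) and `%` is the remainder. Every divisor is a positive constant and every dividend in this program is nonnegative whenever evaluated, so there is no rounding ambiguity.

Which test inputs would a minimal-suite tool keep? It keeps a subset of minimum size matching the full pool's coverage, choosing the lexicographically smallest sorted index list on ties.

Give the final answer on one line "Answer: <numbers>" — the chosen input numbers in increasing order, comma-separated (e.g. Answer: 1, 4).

test 1 (h=5, x=8) fires B2->E, B1->T, B4->S, B3->F, B6->T; hits B1=T, B2=E, B3=F, B4=S, B6=T
test 2 (h=-1, x=7) fires B2->S, B1->F, B4->E, B5->S, B3->T; hits B1=F, B2=S, B3=T, B4=E, B5=S
test 3 (h=0, x=8) fires B2->E, B1->T, B4->S, B3->F, B6->T; hits B1=T, B2=E, B3=F, B4=S, B6=T
test 4 (h=2, x=5) fires B2->E, B1->T, B4->S, B3->F, B6->T; hits B1=T, B2=E, B3=F, B4=S, B6=T
test 5 (h=-3, x=8) fires B2->E, B1->T, B4->S, B3->F, B6->F; hits B1=T, B2=E, B3=F, B4=S, B6=F
test 6 (h=-1, x=9) fires B2->E, B1->T, B4->S, B3->F, B6->T; hits B1=T, B2=E, B3=F, B4=S, B6=T
test 7 (h=5, x=9) fires B2->E, B1->F, B4->S, B3->F, B6->T; hits B1=F, B2=E, B3=F, B4=S, B6=T
test 8 (h=4, x=3) fires B2->E, B1->F, B4->S, B3->F, B6->T; hits B1=F, B2=E, B3=F, B4=S, B6=T
test 9 (h=3, x=7) fires B2->S, B1->F, B4->E, B5->S, B3->T; hits B1=F, B2=S, B3=T, B4=E, B5=S
the full pool covers 11 outcomes: B1=T, B1=F, B2=S, B2=E, B3=T, B3=F, B4=S, B4=E, B5=S, B6=T, B6=F
checked all size-1 subsets: none covers 11 outcomes (max 5/11)
checked all size-2 subsets: none covers 11 outcomes (max 10/11)
inputs {1, 2, 5} (size 3) cover everything; no size-3 subset with a lexicographically smaller index list covers all 11

Answer: 1, 2, 5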